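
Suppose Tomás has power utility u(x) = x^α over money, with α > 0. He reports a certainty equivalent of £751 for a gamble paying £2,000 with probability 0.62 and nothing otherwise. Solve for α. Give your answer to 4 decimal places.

α ≈ 0.4880

EU(lottery) = 0.62·2000^α + 0.38·0 = 0.62·2000^α.
Equating: 751^α = 0.62·2000^α, i.e. 0.3755^α = 0.62.
α = ln(0.62) / ln(751/2000) = -0.4780358/-0.9794968 ≈ 0.4880.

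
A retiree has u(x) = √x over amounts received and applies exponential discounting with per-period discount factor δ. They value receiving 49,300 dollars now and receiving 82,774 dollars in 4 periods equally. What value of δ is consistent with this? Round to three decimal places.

Equating discounted utilities: u(49300) = δ^4·u(82774) ⇒ δ^4 = u(49300)/u(82774).
Since u(x) = √x, δ^4 = √(49300/82774) = 0.77175.
So δ = 0.77175^(1/4) ≈ 0.937.

δ ≈ 0.937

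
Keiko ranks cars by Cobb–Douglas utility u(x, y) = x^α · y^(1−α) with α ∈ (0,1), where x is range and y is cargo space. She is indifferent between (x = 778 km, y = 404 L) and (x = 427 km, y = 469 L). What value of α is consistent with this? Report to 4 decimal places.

Set the two utilities equal: 778^α·404^(1−α) = 427^α·469^(1−α).
(778/427)^α = (469/404)^(1−α); take logs: α·ln(778/427) = (1−α)·ln(469/404), i.e. α·0.5999425 = (1−α)·0.1491879.
So α/(1−α) = (0.1491879)/(0.5999425) = 0.2486703, and α = 0.2486703/1.2486703 ≈ 0.1991.

α ≈ 0.1991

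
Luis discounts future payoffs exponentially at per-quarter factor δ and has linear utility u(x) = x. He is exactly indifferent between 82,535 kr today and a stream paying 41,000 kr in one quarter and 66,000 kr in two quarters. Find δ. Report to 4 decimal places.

δ ≈ 0.8500

The stream is worth 41000δ + 66000δ² today, so 41000δ + 66000δ² = 82535.
So 66000δ² + 41000δ − 82535 = 0.
δ = (−41000 + √(41000² + 4·66000·82535)) / (2·66000) = (−41000 + √23470240000.00) / 132000 ≈ 0.8500.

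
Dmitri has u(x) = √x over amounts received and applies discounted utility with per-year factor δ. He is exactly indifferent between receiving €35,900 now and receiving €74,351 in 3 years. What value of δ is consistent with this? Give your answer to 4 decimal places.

δ ≈ 0.8857

Indifference means u(35900) = δ^3 · u(74351), so δ^3 = u(35900)/u(74351).
With u(x) = √x: δ^3 = √35900/√74351 = √(35900/74351) = 0.69487.
So δ = 0.69487^(1/3) ≈ 0.8857.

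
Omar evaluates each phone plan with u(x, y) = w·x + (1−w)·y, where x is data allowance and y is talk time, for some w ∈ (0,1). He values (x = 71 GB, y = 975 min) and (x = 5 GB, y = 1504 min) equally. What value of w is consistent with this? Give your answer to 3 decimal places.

Equating utilities: w·71 + (1−w)·975 = w·5 + (1−w)·1504.
w·(71−5) = (1−w)·(1504−975), i.e. w·66 = (1−w)·529.
Hence w = 529/(66+529) = 529/595 = 0.889.

w = 0.889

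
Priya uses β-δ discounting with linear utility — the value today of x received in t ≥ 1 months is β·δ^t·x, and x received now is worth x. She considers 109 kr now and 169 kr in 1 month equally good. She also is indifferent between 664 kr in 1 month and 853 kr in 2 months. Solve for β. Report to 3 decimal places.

From the later pair, β·δ^1·664 = β·δ^2·853; dividing through, δ = 664/853 = 0.77843.
Now use the now-vs-future pair: 109 = β·δ·169 gives β = 109/(0.77843·169) ≈ 0.829.

β ≈ 0.829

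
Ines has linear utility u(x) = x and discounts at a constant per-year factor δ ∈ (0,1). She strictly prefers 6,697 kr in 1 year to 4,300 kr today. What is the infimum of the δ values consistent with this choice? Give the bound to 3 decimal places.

Under u(x) = x this choice says 4300 < δ·6697.
So δ > 4300/6697 = 0.64208.

δ > 0.642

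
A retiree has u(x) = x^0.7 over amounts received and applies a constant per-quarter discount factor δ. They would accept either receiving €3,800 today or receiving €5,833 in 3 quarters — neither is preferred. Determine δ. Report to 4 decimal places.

The payoff in 3 quarters is discounted by δ^3, so u(3800) = δ^3·u(5833) and δ^3 = u(3800)/u(5833).
Since u(x) = x^0.7, δ^3 = (3800/5833)^0.7 = 0.65147^0.7 = 0.74084.
So δ = 0.74084^(1/3) ≈ 0.9048.

δ ≈ 0.9048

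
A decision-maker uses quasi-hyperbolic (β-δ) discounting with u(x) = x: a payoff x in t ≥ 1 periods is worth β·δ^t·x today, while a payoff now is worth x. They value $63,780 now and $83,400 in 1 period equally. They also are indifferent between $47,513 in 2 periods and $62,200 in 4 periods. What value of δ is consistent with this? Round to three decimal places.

The second indifference involves only future payoffs, so β cancels: β·δ^2·47513 = β·δ^4·62200, giving δ^2 = 47513/62200 = 0.76387, so δ = 0.87400.

δ ≈ 0.874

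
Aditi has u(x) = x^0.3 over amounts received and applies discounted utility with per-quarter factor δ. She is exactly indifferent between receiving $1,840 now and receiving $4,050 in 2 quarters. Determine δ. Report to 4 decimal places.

δ ≈ 0.8884

Indifference means u(1840) = δ^2 · u(4050), so δ^2 = u(1840)/u(4050).
Since u(x) = x^0.3, δ^2 = (1840/4050)^0.3 = 0.45432^0.3 = 0.78924.
Taking the square root: δ = 0.78924^(1/2) ≈ 0.8884.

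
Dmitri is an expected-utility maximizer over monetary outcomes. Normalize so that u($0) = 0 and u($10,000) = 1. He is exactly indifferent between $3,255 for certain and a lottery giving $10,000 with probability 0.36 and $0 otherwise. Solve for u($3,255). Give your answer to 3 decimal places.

The indifference gives u($3,255) = 0.36·u($10,000) + 0.64·u($0) = 0.36·1 + 0.64·0 = 0.36.

0.360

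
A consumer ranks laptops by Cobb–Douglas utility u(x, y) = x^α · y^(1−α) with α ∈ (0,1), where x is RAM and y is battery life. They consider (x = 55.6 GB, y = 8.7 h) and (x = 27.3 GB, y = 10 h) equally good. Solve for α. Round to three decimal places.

The Cobb–Douglas utilities coincide, so 55.6^α·8.7^(1−α) = 27.3^α·10^(1−α).
(55.6/27.3)^α = (10/8.7)^(1−α); take logs: α·ln(55.6/27.3) = (1−α)·ln(10/8.7), i.e. α·0.711296 = (1−α)·0.139262.
So α/(1−α) = (0.139262)/(0.711296) = 0.195786, and α = 0.195786/1.195786 ≈ 0.164.

α ≈ 0.164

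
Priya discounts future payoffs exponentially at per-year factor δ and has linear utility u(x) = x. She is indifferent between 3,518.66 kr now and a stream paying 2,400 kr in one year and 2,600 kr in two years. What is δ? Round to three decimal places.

δ ≈ 0.790

Present value of the stream is 2400·δ + 2600·δ². Indifference gives 2400δ + 2600δ² = 3518.66.
So 2600δ² + 2400δ − 3518.66 = 0.
The positive root is δ = [−2400 + √(2400² + 4·2600·3518.66)] / (2·2600) = (−2400 + 6508.000)/5200 ≈ 0.790.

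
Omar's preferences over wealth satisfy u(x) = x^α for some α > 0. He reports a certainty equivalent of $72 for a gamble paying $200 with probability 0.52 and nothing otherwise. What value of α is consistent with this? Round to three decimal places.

Since u(0) = 0, the lottery's EU is 0.52·200^α.
Equating: 72^α = 0.52·200^α, i.e. 0.3600^α = 0.52.
α = ln(0.52) / ln(72/200) = -0.653926/-1.021651 ≈ 0.640.

α ≈ 0.640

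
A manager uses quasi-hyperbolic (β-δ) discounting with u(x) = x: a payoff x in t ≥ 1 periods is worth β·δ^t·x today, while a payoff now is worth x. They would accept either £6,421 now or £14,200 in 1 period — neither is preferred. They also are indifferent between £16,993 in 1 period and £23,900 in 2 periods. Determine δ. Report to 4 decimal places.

δ ≈ 0.7110

The second indifference involves only future payoffs, so β cancels: β·δ^1·16993 = β·δ^2·23900, giving δ = 16993/23900 = 0.71100.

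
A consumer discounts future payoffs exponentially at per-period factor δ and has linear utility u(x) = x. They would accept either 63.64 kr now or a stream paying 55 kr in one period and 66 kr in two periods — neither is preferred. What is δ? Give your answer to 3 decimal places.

δ ≈ 0.650

Equating present values: 63.64 = 55δ + 66δ².
Rearranged: 66δ² + 55δ − 63.64 = 0.
The positive root is δ = [−55 + √(55² + 4·66·63.64)] / (2·66) = (−55 + 140.805)/132 ≈ 0.650.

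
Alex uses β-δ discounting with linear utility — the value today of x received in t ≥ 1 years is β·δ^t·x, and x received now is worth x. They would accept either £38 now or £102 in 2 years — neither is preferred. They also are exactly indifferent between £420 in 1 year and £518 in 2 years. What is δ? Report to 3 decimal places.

Both payoffs in the second observation are in the future, so β drops out: δ^1·420 = δ^2·518 ⇒ δ = 420/518 = 0.81081.

δ ≈ 0.811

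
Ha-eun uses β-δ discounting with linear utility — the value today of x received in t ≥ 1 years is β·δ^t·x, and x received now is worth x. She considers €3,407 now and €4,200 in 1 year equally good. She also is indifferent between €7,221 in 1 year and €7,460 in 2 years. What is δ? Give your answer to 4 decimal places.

δ ≈ 0.9680

The second indifference involves only future payoffs, so β cancels: β·δ^1·7221 = β·δ^2·7460, giving δ = 7221/7460 = 0.96796.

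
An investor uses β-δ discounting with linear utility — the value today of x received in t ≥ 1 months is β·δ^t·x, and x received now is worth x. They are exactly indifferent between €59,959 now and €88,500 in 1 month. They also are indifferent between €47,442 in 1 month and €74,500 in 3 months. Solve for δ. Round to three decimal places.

From the later pair, β·δ^1·47442 = β·δ^3·74500; dividing through, δ^2 = 47442/74500 = 0.63681, so δ = 0.79800.

δ ≈ 0.798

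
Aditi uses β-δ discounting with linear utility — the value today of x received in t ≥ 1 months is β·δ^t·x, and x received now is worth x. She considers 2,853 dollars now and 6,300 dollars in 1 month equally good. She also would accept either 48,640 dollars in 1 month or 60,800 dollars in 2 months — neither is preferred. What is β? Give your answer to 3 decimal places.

Both payoffs in the second observation are in the future, so β drops out: δ^1·48640 = δ^2·60800 ⇒ δ = 48640/60800 = 0.80000.
The first indifference: 2853 = β·δ·6300, so β = 2853/(δ·6300) = 2853/(0.80000·6300) ≈ 0.566.

β ≈ 0.566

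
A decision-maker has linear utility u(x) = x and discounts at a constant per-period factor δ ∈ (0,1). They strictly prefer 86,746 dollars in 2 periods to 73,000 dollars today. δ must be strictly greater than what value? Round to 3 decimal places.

δ > 0.917

The preference means 73000 < δ^2·86746.
Hence δ^2 > 73000/86746 = 0.84154, and x ↦ x^(1/2) is increasing on (0,∞).
δ > (73000/86746)^(1/2) ≈ 0.917.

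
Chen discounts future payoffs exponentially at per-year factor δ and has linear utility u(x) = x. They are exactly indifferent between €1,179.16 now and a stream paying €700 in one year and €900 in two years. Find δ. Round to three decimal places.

δ ≈ 0.820

Present value of the stream is 700·δ + 900·δ². Indifference gives 700δ + 900δ² = 1179.16.
Rearranged: 900δ² + 700δ − 1179.16 = 0.
By the quadratic formula (taking the positive root), δ = (−700 + √4734976.00) / 1800 ≈ 0.820.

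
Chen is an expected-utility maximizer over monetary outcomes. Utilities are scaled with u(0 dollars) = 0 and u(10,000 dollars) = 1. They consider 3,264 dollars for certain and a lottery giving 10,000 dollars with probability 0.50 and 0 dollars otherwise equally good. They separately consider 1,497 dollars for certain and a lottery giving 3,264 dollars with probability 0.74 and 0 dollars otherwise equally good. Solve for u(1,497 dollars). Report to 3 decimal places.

First, u(3,264 dollars) = 0.50·u(10,000 dollars) + 0.50·u(0 dollars) = 0.50.
Chaining: u(1,497 dollars) = 0.74·0.50 + 0.26·0.00 = 0.3700.

0.370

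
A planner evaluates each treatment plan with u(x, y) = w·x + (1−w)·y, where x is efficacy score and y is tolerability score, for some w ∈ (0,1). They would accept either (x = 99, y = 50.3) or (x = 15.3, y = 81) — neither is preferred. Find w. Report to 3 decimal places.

Indifference: w·99 + (1−w)·50.3 = w·15.3 + (1−w)·81.
Rearranging, 83.7·w − 30.7·(1−w) = 0.
So w/(1−w) = 30.7/83.7 = 0.3668, giving w = 30.7/(83.7+30.7) = 0.268.

w = 0.268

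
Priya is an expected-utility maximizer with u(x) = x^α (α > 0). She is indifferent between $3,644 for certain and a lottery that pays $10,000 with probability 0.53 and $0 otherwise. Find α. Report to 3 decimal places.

EU(lottery) = 0.53·10000^α + 0.47·0 = 0.53·10000^α.
Indifference: 3644^α = 0.53·10000^α, so (3644/10000)^α = 0.53.
Taking logs: α·ln(3644/10000) = ln(0.53), so α = -0.634878 / -1.009503 ≈ 0.629.

α ≈ 0.629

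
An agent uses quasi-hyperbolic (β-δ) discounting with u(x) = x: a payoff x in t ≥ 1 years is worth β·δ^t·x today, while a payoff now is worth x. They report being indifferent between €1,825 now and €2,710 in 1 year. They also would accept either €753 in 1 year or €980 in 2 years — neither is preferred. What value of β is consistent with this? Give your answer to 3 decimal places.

From the later pair, β·δ^1·753 = β·δ^2·980; dividing through, δ = 753/980 = 0.76837.
Substituting δ into 1825 = β·δ·2710: β = 1825/(2082.276) ≈ 0.876.

β ≈ 0.876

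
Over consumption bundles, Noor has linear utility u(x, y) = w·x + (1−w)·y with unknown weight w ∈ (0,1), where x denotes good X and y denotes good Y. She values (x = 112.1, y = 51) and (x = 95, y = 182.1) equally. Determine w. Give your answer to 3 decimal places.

Equating utilities: w·112.1 + (1−w)·51 = w·95 + (1−w)·182.1.
w·(112.1−95) = (1−w)·(182.1−51), i.e. w·17.1 = (1−w)·131.1.
The marginal rate of substitution is 131.1/17.1, so w = 131.1/(17.1+131.1) = 0.885.

w = 0.885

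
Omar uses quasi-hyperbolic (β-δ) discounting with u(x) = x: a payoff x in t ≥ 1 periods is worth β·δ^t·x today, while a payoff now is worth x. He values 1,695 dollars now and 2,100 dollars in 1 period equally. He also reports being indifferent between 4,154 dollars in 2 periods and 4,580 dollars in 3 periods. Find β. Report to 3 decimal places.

β ≈ 0.890

From the later pair, β·δ^2·4154 = β·δ^3·4580; dividing through, δ = 4154/4580 = 0.90699.
Substituting δ into 1695 = β·δ·2100: β = 1695/(1904.672) ≈ 0.890.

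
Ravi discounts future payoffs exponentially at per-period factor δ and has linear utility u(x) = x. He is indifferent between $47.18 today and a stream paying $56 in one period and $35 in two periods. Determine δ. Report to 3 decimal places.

Equating present values: 47.18 = 56δ + 35δ².
Rearranged: 35δ² + 56δ − 47.18 = 0.
By the quadratic formula (taking the positive root), δ = (−56 + √9741.20) / 70 ≈ 0.610.

δ ≈ 0.610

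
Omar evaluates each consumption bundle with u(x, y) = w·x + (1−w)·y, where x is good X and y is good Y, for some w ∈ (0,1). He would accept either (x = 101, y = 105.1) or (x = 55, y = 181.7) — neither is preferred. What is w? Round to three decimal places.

w = 0.625

u(101,105.1) = u(55,181.7) means w·101 + (1−w)·105.1 = w·55 + (1−w)·181.7.
Rearranging, 46·w − 76.6·(1−w) = 0.
The marginal rate of substitution is 76.6/46, so w = 76.6/(46+76.6) = 0.625.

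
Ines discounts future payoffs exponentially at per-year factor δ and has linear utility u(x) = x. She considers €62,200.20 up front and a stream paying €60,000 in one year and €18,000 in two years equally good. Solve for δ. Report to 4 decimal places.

δ ≈ 0.8300

The stream is worth 60000δ + 18000δ² today, so 60000δ + 18000δ² = 62200.20.
That is, 18000δ² + 60000δ − 62200.20 = 0, a quadratic in δ.
By the quadratic formula (taking the positive root), δ = (−60000 + √8078414400.00) / 36000 ≈ 0.8300.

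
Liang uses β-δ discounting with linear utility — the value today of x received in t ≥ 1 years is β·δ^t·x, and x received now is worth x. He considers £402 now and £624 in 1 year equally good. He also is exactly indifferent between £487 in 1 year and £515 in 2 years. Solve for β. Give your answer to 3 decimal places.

From the later pair, β·δ^1·487 = β·δ^2·515; dividing through, δ = 487/515 = 0.94563.
Now use the now-vs-future pair: 402 = β·δ·624 gives β = 402/(0.94563·624) ≈ 0.681.

β ≈ 0.681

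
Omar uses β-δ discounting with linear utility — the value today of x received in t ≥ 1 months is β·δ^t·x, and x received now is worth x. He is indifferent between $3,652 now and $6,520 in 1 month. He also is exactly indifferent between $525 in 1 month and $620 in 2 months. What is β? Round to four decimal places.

From the later pair, β·δ^1·525 = β·δ^2·620; dividing through, δ = 525/620 = 0.84677.
Now use the now-vs-future pair: 3652 = β·δ·6520 gives β = 3652/(0.84677·6520) ≈ 0.6615.

β ≈ 0.6615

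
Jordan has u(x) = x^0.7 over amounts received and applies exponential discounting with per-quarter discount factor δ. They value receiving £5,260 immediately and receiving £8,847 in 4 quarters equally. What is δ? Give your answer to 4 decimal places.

The payoff in 4 quarters is discounted by δ^4, so u(5260) = δ^4·u(8847) and δ^4 = u(5260)/u(8847).
With u(x) = x^0.7: δ^4 = 5260^0.7/8847^0.7 = (5260/8847)^0.7 = 0.69492.
So δ = 0.69492^(1/4) ≈ 0.9130.

δ ≈ 0.9130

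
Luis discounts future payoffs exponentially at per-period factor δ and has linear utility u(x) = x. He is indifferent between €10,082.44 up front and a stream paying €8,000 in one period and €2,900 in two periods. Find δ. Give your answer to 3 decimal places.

Present value of the stream is 8000·δ + 2900·δ². Indifference gives 8000δ + 2900δ² = 10082.44.
That is, 2900δ² + 8000δ − 10082.44 = 0, a quadratic in δ.
The positive root is δ = [−8000 + √(8000² + 4·2900·10082.44)] / (2·2900) = (−8000 + 13452.000)/5800 ≈ 0.940.

δ ≈ 0.940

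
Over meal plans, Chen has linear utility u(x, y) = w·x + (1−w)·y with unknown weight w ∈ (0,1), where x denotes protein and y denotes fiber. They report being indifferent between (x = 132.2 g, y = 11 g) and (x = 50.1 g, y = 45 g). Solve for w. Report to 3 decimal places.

w = 0.293

Indifference: w·132.2 + (1−w)·11 = w·50.1 + (1−w)·45.
w·(132.2−50.1) = (1−w)·(45−11), i.e. w·82.1 = (1−w)·34.
So w/(1−w) = 34/82.1 = 0.4141, giving w = 34/(82.1+34) = 0.293.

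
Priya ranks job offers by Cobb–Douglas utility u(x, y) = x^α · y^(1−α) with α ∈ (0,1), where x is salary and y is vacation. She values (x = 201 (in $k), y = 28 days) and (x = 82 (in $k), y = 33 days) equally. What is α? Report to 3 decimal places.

Set the two utilities equal: 201^α·28^(1−α) = 82^α·33^(1−α).
(201/82)^α = (33/28)^(1−α); take logs: α·ln(201/82) = (1−α)·ln(33/28), i.e. α·0.896586 = (1−α)·0.164303.
With A = 0.896586 and B = 0.164303: α·A = (1−α)·B, so α = B/(A+B) = 0.164303/1.060889 ≈ 0.155.

α ≈ 0.155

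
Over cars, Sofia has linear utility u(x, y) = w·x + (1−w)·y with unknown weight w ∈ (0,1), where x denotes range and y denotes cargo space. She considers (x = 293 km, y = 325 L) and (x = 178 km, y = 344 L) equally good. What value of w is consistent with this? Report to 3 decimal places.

w = 0.142

u(293,325) = u(178,344) means w·293 + (1−w)·325 = w·178 + (1−w)·344.
Collecting terms: w·115 = (1−w)·19.
So w/(1−w) = 19/115 = 0.1652, giving w = 19/(115+19) = 0.142.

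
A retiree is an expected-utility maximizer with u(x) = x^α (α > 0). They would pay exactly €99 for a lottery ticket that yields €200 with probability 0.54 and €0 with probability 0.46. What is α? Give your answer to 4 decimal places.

EU(lottery) = 0.54·200^α + 0.46·0 = 0.54·200^α.
Equating: 99^α = 0.54·200^α, i.e. 0.4950^α = 0.54.
Taking logs: α·ln(99/200) = ln(0.54), so α = -0.6161861 / -0.7031975 ≈ 0.8763.

α ≈ 0.8763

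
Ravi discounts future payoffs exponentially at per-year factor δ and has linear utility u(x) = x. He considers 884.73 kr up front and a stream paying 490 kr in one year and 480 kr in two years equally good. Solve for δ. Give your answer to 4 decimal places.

δ ≈ 0.9400

The stream is worth 490δ + 480δ² today, so 490δ + 480δ² = 884.73.
Rearranged: 480δ² + 490δ − 884.73 = 0.
The positive root is δ = [−490 + √(490² + 4·480·884.73)] / (2·480) = (−490 + 1392.401)/960 ≈ 0.9400.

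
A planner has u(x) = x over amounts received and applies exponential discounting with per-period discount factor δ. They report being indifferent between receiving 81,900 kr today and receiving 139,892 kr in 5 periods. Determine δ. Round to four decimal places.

δ ≈ 0.8985

Indifference means u(81900) = δ^5 · u(139892), so δ^5 = u(81900)/u(139892).
With u(x) = x: δ^5 = 81900/139892 = 0.58545.
Taking the 5th root: δ = 0.58545^(1/5) ≈ 0.8985.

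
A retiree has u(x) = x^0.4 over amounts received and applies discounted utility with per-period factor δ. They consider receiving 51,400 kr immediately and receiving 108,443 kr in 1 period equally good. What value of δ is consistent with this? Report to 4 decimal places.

δ ≈ 0.7418

Equating discounted utilities: u(51400) = δ·u(108443) ⇒ δ = u(51400)/u(108443).
With u(x) = x^0.4: δ = 51400^0.4/108443^0.4 = (51400/108443)^0.4 = 0.74183.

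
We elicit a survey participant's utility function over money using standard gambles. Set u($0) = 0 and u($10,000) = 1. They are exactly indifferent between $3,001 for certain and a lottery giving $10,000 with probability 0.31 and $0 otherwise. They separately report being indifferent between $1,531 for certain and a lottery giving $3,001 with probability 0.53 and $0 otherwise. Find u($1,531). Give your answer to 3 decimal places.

0.164

The first gamble pins u($3,001): it must equal 0.31·1 + 0.69·0 = 0.31.
Chaining: u($1,531) = 0.53·0.31 + 0.47·0.00 = 0.1643.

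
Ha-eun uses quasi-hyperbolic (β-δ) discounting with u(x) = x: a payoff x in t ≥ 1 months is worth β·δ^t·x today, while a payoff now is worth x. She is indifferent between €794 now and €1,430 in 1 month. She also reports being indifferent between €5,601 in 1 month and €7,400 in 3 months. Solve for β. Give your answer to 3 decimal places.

Both payoffs in the second observation are in the future, so β drops out: δ^1·5601 = δ^3·7400 ⇒ δ^2 = 5601/7400 = 0.75689, so δ = 0.87000.
Now use the now-vs-future pair: 794 = β·δ·1430 gives β = 794/(0.87000·1430) ≈ 0.638.

β ≈ 0.638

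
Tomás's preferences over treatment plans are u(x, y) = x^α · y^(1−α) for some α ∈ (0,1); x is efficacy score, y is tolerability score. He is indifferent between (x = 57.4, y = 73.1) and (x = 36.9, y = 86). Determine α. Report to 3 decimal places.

Set the two utilities equal: 57.4^α·73.1^(1−α) = 36.9^α·86^(1−α).
Rearrange to (57.4/36.9)^α = (86/73.1)^(1−α) and take logs: α·0.441833 = (1−α)·0.162519.
Thus α·(0.604352) = 0.162519, so α = 0.162519/0.604352 ≈ 0.269.

α ≈ 0.269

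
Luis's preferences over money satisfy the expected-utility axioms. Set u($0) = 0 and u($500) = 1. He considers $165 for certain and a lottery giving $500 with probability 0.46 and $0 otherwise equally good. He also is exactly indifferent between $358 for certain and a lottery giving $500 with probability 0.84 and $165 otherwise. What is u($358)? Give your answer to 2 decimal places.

0.91

The first gamble pins u($165): it must equal 0.46·1 + 0.54·0 = 0.46.
Then u($358) = 0.84·u($500) + 0.16·u($165) = 0.84·1.00 + 0.16·0.46 = 0.9136.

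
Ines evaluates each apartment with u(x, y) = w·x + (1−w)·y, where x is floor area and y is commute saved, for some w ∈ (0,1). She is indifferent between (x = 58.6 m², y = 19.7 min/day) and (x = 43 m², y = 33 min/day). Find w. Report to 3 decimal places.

u(58.6,19.7) = u(43,33) means w·58.6 + (1−w)·19.7 = w·43 + (1−w)·33.
Collecting terms: w·15.6 = (1−w)·13.3.
The marginal rate of substitution is 13.3/15.6, so w = 13.3/(15.6+13.3) = 0.460.

w = 0.460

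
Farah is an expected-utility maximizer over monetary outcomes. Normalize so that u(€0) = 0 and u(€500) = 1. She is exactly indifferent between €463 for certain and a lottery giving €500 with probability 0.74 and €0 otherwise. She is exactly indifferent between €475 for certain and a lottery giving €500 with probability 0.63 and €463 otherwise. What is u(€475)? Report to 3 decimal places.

0.904

First, u(€463) = 0.74·u(€500) + 0.26·u(€0) = 0.74.
Chaining: u(€475) = 0.63·1.00 + 0.37·0.74 = 0.9038.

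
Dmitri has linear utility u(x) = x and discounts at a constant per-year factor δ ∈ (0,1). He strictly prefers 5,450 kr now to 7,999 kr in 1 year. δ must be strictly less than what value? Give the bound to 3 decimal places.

Under u(x) = x this choice says 5450 > δ·7999.
Dividing through by 7999 gives δ < 0.68134.

δ < 0.681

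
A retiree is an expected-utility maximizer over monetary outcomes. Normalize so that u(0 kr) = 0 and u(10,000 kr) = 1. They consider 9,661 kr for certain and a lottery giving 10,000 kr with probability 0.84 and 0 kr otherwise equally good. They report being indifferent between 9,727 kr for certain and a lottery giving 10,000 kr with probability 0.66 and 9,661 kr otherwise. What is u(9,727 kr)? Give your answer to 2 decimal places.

First, u(9,661 kr) = 0.84·u(10,000 kr) + 0.16·u(0 kr) = 0.84.
Chaining: u(9,727 kr) = 0.66·1.00 + 0.34·0.84 = 0.9456.

0.95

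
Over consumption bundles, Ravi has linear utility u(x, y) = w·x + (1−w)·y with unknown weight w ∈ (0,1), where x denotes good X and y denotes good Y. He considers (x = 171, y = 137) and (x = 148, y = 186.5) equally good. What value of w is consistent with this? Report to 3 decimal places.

w = 0.683

Equating utilities: w·171 + (1−w)·137 = w·148 + (1−w)·186.5.
Collecting terms: w·23 = (1−w)·49.5.
The marginal rate of substitution is 49.5/23, so w = 49.5/(23+49.5) = 0.683.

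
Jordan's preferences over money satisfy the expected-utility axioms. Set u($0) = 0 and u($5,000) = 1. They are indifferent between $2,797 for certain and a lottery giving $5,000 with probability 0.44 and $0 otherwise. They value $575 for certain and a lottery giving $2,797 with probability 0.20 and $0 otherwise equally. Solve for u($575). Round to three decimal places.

From the first indifference, u($2,797) = 0.44·u($5,000) + 0.56·u($0) = 0.44·1 + 0.56·0 = 0.44.
Chaining: u($575) = 0.20·0.44 + 0.80·0.00 = 0.0880.

0.088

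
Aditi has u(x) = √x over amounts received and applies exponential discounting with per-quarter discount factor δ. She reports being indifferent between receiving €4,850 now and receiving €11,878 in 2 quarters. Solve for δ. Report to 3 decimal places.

δ ≈ 0.799

The payoff in 2 quarters is discounted by δ^2, so u(4850) = δ^2·u(11878) and δ^2 = u(4850)/u(11878).
Since u(x) = √x, δ^2 = √(4850/11878) = 0.63900.
Hence δ = (0.63900)^(1/2) = 0.79937.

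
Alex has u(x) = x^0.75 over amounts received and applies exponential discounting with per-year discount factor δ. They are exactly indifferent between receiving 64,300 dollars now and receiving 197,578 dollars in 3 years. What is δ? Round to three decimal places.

Indifference means u(64300) = δ^3 · u(197578), so δ^3 = u(64300)/u(197578).
With u(x) = x^0.75: δ^3 = 64300^0.75/197578^0.75 = (64300/197578)^0.75 = 0.43088.
Taking the cube root: δ = 0.43088^(1/3) ≈ 0.755.

δ ≈ 0.755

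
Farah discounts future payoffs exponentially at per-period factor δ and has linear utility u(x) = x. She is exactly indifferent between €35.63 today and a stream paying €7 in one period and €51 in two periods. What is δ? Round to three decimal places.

Equating present values: 35.63 = 7δ + 51δ².
That is, 51δ² + 7δ − 35.63 = 0, a quadratic in δ.
The positive root is δ = [−7 + √(7² + 4·51·35.63)] / (2·51) = (−7 + 85.543)/102 ≈ 0.770.

δ ≈ 0.770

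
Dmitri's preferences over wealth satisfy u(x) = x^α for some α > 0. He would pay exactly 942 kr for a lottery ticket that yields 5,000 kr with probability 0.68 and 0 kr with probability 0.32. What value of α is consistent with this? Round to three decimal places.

α ≈ 0.231

The lottery's expected utility is 0.68·u(5000) + 0.32·u(0) = 0.68·5000^α (since u(0) = 0 for α > 0).
Indifference: 942^α = 0.68·5000^α, so (942/5000)^α = 0.68.
Taking logs: α·ln(942/5000) = ln(0.68), so α = -0.385662 / -1.669188 ≈ 0.231.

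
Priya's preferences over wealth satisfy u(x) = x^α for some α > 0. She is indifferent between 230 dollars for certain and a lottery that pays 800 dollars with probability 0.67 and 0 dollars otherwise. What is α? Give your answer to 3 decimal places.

α ≈ 0.321

Since u(0) = 0, the lottery's EU is 0.67·800^α.
Indifference: 230^α = 0.67·800^α, so (230/800)^α = 0.67.
α = ln(0.67) / ln(230/800) = -0.400478/-1.246532 ≈ 0.321.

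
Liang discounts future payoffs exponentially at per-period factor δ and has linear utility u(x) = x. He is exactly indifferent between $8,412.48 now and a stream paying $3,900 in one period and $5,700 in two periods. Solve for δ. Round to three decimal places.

δ ≈ 0.920

Equating present values: 8412.48 = 3900δ + 5700δ².
Rearranged: 5700δ² + 3900δ − 8412.48 = 0.
The positive root is δ = [−3900 + √(3900² + 4·5700·8412.48)] / (2·5700) = (−3900 + 14388.000)/11400 ≈ 0.920.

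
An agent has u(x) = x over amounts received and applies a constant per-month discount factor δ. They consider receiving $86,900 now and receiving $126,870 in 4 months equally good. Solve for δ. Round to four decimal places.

δ ≈ 0.9097

Indifference means u(86900) = δ^4 · u(126870), so δ^4 = u(86900)/u(126870).
With u(x) = x: δ^4 = 86900/126870 = 0.68495.
So δ = 0.68495^(1/4) ≈ 0.9097.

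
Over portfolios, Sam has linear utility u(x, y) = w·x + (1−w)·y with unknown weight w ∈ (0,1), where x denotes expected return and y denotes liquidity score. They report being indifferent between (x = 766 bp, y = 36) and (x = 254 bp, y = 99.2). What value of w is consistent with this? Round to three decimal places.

w = 0.110

Equating utilities: w·766 + (1−w)·36 = w·254 + (1−w)·99.2.
w·(766−254) = (1−w)·(99.2−36), i.e. w·512 = (1−w)·63.2.
The marginal rate of substitution is 63.2/512, so w = 63.2/(512+63.2) = 0.110.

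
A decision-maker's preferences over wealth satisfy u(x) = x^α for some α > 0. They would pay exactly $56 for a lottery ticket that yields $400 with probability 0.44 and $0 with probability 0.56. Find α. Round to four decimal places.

Since u(0) = 0, the lottery's EU is 0.44·400^α.
Equating: 56^α = 0.44·400^α, i.e. 0.1400^α = 0.44.
α = ln(0.44) / ln(56/400) = -0.8209806/-1.9661129 ≈ 0.4176.

α ≈ 0.4176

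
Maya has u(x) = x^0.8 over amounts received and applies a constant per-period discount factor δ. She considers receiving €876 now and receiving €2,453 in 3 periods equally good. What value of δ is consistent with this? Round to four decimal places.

Equating discounted utilities: u(876) = δ^3·u(2453) ⇒ δ^3 = u(876)/u(2453).
With u(x) = x^0.8: δ^3 = 876^0.8/2453^0.8 = (876/2453)^0.8 = 0.43878.
Hence δ = (0.43878)^(1/3) = 0.759886.

δ ≈ 0.7599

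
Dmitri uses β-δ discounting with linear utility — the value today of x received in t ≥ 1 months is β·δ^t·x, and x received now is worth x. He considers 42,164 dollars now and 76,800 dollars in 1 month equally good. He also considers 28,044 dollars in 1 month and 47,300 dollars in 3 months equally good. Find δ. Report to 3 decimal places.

Both payoffs in the second observation are in the future, so β drops out: δ^1·28044 = δ^3·47300 ⇒ δ^2 = 28044/47300 = 0.59290, so δ = 0.77000.

δ ≈ 0.770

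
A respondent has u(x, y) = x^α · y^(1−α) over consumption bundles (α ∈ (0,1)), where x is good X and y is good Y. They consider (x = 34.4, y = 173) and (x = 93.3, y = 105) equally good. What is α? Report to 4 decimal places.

Set the two utilities equal: 34.4^α·173^(1−α) = 93.3^α·105^(1−α).
(34.4/93.3)^α = (105/173)^(1−α); take logs: α·ln(34.4/93.3) = (1−α)·ln(105/173), i.e. α·-0.9977635 = (1−α)·-0.4993312.
So α/(1−α) = (-0.4993312)/(-0.9977635) = 0.5004505, and α = 0.5004505/1.5004505 ≈ 0.3335.

α ≈ 0.3335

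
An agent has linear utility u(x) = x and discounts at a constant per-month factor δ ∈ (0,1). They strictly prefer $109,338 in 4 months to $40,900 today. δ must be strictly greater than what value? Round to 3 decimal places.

Under u(x) = x this choice says 40900 < δ^4·109338.
So δ^4 > 40900/109338 = 0.37407; taking the 4th root of both positive sides preserves the inequality.
δ > (40900/109338)^(1/4) ≈ 0.782.

δ > 0.782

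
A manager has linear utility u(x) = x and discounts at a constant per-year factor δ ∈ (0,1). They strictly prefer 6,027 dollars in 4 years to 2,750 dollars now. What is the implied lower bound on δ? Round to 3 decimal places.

Comparing present values: 2750 < δ^4·6027.
Hence δ^4 > 2750/6027 = 0.45628, and x ↦ x^(1/4) is increasing on (0,∞).
δ > (2750/6027)^(1/4) ≈ 0.822.

δ > 0.822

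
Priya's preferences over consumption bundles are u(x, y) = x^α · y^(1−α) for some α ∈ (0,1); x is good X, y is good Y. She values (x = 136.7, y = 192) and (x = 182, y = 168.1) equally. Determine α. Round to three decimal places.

α ≈ 0.317

Indifference: 136.7^α · 192^(1−α) = 182^α · 168.1^(1−α).
(136.7/182)^α = (168.1/192)^(1−α); take logs: α·ln(136.7/182) = (1−α)·ln(168.1/192), i.e. α·-0.286218 = (1−α)·-0.132936.
With A = -0.286218 and B = -0.132936: α·A = (1−α)·B, so α = B/(A+B) = -0.132936/-0.419154 ≈ 0.317.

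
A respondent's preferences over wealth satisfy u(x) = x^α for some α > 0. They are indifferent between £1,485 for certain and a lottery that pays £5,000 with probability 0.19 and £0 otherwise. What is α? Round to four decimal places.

α ≈ 1.3680

EU(lottery) = 0.19·5000^α + 0.81·0 = 0.19·5000^α.
Indifference: 1485^α = 0.19·5000^α, so (1485/5000)^α = 0.19.
α = ln(0.19) / ln(1485/5000) = -1.6607312/-1.2140231 ≈ 1.3680.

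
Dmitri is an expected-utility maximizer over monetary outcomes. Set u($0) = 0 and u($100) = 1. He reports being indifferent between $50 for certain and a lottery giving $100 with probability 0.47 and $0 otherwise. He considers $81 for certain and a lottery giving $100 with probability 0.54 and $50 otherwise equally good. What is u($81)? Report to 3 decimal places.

0.756

First, u($50) = 0.47·u($100) + 0.53·u($0) = 0.47.
Then u($81) = 0.54·u($100) + 0.46·u($50) = 0.54·1.00 + 0.46·0.47 = 0.7562.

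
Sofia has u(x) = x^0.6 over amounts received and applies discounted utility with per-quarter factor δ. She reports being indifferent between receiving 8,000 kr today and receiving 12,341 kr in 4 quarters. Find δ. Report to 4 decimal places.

δ ≈ 0.9370

The payoff in 4 quarters is discounted by δ^4, so u(8000) = δ^4·u(12341) and δ^4 = u(8000)/u(12341).
With u(x) = x^0.6: δ^4 = 8000^0.6/12341^0.6 = (8000/12341)^0.6 = 0.77098.
Hence δ = (0.77098)^(1/4) = 0.937046.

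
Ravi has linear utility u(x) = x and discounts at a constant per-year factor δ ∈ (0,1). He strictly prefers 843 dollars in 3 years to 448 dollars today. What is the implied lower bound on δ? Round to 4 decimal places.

δ > 0.8100

Under u(x) = x this choice says 448 < δ^3·843.
Dividing by 843: δ^3 > 0.53144. Both sides are positive, so the cube root keeps the direction.
δ > (448/843)^(1/3) ≈ 0.8100.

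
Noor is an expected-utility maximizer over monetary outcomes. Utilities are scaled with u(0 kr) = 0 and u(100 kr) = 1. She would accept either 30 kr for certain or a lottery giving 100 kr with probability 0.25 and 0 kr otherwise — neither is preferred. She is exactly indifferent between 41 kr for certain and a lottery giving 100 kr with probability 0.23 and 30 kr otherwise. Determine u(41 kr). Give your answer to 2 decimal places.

0.42

First, u(30 kr) = 0.25·u(100 kr) + 0.75·u(0 kr) = 0.25.
Chaining: u(41 kr) = 0.23·1.00 + 0.77·0.25 = 0.4225.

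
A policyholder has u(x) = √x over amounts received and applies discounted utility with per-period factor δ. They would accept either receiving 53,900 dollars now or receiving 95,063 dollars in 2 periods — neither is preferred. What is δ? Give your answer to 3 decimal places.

δ ≈ 0.868

Equating discounted utilities: u(53900) = δ^2·u(95063) ⇒ δ^2 = u(53900)/u(95063).
With u(x) = √x: δ^2 = √53900/√95063 = √(53900/95063) = 0.75299.
Hence δ = (0.75299)^(1/2) = 0.86775.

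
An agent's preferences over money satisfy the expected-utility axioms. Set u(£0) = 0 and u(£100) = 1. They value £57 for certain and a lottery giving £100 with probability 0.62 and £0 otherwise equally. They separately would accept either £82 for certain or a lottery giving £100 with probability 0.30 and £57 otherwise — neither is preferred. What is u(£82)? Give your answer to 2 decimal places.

0.73

First, u(£57) = 0.62·u(£100) + 0.38·u(£0) = 0.62.
The second indifference gives u(£82) = 0.30·u(£100) + 0.70·u(£57) = 0.30·1.00 + 0.70·0.62 = 0.7340.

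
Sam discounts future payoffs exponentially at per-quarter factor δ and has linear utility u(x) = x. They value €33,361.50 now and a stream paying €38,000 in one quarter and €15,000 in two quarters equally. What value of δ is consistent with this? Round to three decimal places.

δ ≈ 0.690

Equating present values: 33361.50 = 38000δ + 15000δ².
Rearranged: 15000δ² + 38000δ − 33361.50 = 0.
By the quadratic formula (taking the positive root), δ = (−38000 + √3445690000.00) / 30000 ≈ 0.690.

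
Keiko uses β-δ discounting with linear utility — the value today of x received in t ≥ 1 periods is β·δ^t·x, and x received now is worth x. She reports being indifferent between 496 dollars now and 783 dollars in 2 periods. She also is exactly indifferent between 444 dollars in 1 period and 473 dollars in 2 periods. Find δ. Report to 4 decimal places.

δ ≈ 0.9387

Both payoffs in the second observation are in the future, so β drops out: δ^1·444 = δ^2·473 ⇒ δ = 444/473 = 0.93869.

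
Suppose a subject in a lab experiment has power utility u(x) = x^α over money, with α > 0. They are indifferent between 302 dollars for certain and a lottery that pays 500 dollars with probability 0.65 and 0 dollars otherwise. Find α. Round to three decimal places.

EU(lottery) = 0.65·500^α + 0.35·0 = 0.65·500^α.
Equating: 302^α = 0.65·500^α, i.e. 0.6040^α = 0.65.
Taking logs: α·ln(302/500) = ln(0.65), so α = -0.430783 / -0.504181 ≈ 0.854.

α ≈ 0.854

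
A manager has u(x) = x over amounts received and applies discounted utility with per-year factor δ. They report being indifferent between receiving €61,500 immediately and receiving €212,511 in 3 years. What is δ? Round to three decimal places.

The payoff in 3 years is discounted by δ^3, so u(61500) = δ^3·u(212511) and δ^3 = u(61500)/u(212511).
With u(x) = x: δ^3 = 61500/212511 = 0.28940.
Taking the cube root: δ = 0.28940^(1/3) ≈ 0.661.

δ ≈ 0.661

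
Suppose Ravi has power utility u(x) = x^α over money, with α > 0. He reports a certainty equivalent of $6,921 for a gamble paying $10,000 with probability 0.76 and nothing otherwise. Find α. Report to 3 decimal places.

α ≈ 0.746

The lottery's expected utility is 0.76·u(10000) + 0.24·u(0) = 0.76·10000^α (since u(0) = 0 for α > 0).
Equating: 6921^α = 0.76·10000^α, i.e. 0.6921^α = 0.76.
α = ln(0.76) / ln(6921/10000) = -0.274437/-0.368025 ≈ 0.746.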